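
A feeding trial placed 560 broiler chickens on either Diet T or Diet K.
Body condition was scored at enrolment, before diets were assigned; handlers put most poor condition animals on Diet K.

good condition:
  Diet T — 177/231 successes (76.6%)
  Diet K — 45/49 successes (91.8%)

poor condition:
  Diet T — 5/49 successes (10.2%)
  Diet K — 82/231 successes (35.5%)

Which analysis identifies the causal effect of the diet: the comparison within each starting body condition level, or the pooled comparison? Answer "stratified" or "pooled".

stratified

Diet K is higher inside every starting body condition stratum but Diet T is higher in aggregate. Whether to stratify depends on how starting body condition relates to the diet.
Nothing the diet does changes starting body condition; the imbalance is an allocation artefact. With starting body condition also predicting the outcome, the pooled figure is confounded, and the within-stratum comparison is the causal one.
Within each level — good condition: 76.6% vs 91.8%; poor condition: 10.2% vs 35.5% — Diet K is higher every time.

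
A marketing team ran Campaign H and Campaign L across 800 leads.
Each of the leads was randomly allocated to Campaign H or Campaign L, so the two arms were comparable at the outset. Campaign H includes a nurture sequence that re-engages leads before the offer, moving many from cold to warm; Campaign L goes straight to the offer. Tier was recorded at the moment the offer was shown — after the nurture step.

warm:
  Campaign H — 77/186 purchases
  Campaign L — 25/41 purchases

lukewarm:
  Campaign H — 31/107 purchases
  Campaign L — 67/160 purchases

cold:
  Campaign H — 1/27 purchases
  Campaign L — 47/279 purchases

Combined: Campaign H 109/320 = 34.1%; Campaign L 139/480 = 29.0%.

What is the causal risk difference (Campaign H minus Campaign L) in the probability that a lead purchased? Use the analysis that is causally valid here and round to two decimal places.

+0.05

The stratified and pooled comparisons disagree (Campaign L wins within each engagement tier; Campaign H wins overall), so the answer turns on the causal role of engagement tier.
Engagement tier is recorded after the campaign and is itself shifted by it — it sits on the causal path from campaign to outcome. Conditioning on a mediator would strip out part of the effect we want; the pooled comparison gives the total causal effect.
The causal difference is the pooled difference: 0.341 − 0.290 = +0.051.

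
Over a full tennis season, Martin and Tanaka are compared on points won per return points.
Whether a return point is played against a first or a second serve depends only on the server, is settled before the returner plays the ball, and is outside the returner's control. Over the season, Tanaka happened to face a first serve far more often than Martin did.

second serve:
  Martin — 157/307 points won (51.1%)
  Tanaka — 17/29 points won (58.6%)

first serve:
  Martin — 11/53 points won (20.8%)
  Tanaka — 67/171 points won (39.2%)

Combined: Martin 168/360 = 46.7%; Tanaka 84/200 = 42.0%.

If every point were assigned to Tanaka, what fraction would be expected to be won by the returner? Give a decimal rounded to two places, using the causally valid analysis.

0.51

The stratified and pooled comparisons disagree (Tanaka wins within each serve type; Martin wins overall), so the answer turns on the causal role of serve type.
Nothing the player does changes serve type; the imbalance is an allocation artefact. With serve type also predicting the outcome, the pooled figure is confounded, and the within-stratum comparison is the causal one.
Standardising Tanaka to the population serve type mix: 0.600·17/29 + 0.400·67/171 = 0.508.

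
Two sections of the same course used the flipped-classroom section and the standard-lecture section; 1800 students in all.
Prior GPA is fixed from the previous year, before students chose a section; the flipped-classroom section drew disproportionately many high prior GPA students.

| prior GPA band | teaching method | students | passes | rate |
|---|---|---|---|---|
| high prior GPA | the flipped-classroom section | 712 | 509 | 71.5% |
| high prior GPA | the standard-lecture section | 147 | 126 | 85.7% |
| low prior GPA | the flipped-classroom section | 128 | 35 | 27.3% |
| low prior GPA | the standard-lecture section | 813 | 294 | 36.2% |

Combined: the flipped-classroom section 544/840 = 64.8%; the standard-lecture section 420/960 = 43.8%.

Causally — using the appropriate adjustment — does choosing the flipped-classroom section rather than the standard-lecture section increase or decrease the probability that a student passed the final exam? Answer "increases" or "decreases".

decreases

The imbalance in prior GPA band arose from how students were allocated, not from anything the teaching method did; and prior GPA band independently affects the outcome. The pooled gap is confounded — condition on prior GPA band.
Within each level — high prior GPA: 71.5% vs 85.7%; low prior GPA: 27.3% vs 36.2% — the standard-lecture section is higher every time.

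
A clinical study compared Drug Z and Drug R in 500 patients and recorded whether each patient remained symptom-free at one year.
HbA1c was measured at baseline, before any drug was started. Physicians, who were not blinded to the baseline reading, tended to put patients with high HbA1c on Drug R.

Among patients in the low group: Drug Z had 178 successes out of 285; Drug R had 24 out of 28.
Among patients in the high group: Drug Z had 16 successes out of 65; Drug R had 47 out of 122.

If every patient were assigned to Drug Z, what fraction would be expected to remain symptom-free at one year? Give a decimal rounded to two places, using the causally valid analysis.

HbA1c satisfies the back-door criterion: it is not a descendant of the drug, and it blocks the spurious path from drug to outcome. Adjusting for it (i.e., using the within-HbA1c rates) gives the causal effect.
Standardising Drug Z to the population HbA1c mix: 0.626·178/285 + 0.374·16/65 = 0.483.

0.48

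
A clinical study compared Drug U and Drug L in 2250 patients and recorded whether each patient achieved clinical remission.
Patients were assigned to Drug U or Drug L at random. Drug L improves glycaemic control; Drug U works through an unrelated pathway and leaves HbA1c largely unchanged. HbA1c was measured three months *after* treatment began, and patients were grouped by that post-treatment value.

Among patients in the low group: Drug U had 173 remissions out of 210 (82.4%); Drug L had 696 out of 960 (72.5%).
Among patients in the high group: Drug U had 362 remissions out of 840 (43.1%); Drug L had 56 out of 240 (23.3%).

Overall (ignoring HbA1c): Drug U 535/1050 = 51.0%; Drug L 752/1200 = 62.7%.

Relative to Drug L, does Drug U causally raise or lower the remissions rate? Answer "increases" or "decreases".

Within every HbA1c level Drug U has the higher rate, yet pooled Drug L does — Simpson's reversal.
Because the drug influences HbA1c, HbA1c is a post-treatment mediator, not a confounder. Stratifying on it would bias the estimate; the causal effect is the crude pooled difference.
Pooled: Drug U 51.0% vs Drug L 62.7%; Drug L is higher overall.

decreases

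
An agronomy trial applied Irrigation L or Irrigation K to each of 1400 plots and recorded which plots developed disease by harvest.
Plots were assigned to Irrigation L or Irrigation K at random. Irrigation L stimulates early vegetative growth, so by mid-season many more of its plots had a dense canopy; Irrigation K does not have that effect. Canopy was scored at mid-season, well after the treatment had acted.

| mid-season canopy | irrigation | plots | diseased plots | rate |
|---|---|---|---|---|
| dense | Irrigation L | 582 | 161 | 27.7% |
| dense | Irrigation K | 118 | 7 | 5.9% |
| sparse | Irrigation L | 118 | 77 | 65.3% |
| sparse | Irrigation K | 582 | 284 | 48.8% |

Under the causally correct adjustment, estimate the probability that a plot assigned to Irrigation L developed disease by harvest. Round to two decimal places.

0.34

Within every mid-season canopy level Irrigation K has the lower rate, yet pooled Irrigation L does — Simpson's reversal.
Mid-season canopy here is a post-treatment variable shaped by the irrigation; conditioning on it would introduce bias rather than remove it. The overall comparison is the causal one.
So P(outcome | do(Irrigation L)) is just the pooled rate for Irrigation L: 238/700 = 0.340.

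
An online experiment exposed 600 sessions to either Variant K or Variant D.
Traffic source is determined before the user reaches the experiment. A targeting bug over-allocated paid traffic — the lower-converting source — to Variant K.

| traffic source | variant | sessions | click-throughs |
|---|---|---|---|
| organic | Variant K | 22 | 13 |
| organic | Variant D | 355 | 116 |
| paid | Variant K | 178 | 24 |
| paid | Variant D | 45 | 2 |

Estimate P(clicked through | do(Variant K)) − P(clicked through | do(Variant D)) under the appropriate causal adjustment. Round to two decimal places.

Traffic source satisfies the back-door criterion: it is not a descendant of the variant, and it blocks the spurious path from variant to outcome. Adjusting for it (i.e., using the within-traffic source rates) gives the causal effect.
Adjusting over the population distribution of traffic source: 0.628·(0.591−0.327) + 0.372·(0.135−0.044) = +0.200.

+0.20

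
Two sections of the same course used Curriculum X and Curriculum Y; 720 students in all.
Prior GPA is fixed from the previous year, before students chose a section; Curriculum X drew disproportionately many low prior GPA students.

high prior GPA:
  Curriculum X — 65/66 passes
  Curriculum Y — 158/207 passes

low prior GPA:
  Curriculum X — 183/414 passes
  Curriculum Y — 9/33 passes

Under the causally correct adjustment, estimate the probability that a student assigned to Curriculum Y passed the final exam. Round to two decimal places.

0.46

The prior GPA band-specific comparison favours Curriculum X throughout, but the pooled figures favour Curriculum Y. The question is whether to condition on prior GPA band.
Prior GPA band differs across teaching methods for reasons unrelated to any effect of the teaching method itself, and it separately predicts the outcome — a classic confounder. We must compare within prior GPA band levels.
Standardising Curriculum Y to the population prior GPA band mix: 0.379·158/207 + 0.621·9/33 = 0.459.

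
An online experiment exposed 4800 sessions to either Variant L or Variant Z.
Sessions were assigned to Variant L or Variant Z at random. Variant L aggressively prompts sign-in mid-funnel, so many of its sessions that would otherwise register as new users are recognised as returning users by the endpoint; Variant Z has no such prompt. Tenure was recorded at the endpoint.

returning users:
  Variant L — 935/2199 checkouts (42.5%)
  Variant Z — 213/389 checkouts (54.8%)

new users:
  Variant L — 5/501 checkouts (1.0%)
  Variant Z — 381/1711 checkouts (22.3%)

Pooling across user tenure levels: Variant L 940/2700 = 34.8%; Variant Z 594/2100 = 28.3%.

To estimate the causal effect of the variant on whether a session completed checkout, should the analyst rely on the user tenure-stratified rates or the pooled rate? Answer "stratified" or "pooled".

The distribution of user tenure is itself part of what the variant does — it is an intermediate outcome. Holding it fixed would remove that part of the effect; the total effect is the pooled difference.
Pooled: Variant L 34.8% vs Variant Z 28.3%; Variant L is higher overall.

pooled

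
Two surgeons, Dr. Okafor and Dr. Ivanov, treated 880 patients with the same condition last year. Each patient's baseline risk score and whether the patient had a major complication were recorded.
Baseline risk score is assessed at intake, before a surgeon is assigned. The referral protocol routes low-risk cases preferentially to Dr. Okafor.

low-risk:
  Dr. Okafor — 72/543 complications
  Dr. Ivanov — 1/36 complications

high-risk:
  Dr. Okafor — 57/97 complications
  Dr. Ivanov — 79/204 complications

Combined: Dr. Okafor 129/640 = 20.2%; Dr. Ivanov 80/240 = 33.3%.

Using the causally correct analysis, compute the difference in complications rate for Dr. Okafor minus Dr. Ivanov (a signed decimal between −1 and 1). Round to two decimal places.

The stratified and pooled comparisons disagree (Dr. Ivanov wins within each baseline risk score; Dr. Okafor wins overall), so the answer turns on the causal role of baseline risk score.
Since baseline risk score is a pre-existing factor (not a product of the surgeon) and it affects the outcome on its own, it is a confounder. The stratified rates, not the pooled rate, identify the causal effect.
Adjusting over the population distribution of baseline risk score: 0.658·(0.133−0.028) + 0.342·(0.588−0.387) = +0.138.

+0.14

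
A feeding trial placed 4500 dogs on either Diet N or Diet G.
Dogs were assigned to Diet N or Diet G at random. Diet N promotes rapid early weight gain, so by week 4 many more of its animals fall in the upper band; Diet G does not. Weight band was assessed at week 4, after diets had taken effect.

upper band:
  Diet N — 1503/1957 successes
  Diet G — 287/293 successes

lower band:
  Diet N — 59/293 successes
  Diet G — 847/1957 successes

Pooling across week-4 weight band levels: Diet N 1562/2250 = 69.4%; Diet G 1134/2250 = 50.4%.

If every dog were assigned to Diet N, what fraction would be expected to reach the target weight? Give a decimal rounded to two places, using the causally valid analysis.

0.69

Week-4 weight band here is a post-treatment variable shaped by the diet; conditioning on it would introduce bias rather than remove it. The overall comparison is the causal one.
So P(outcome | do(Diet N)) is just the pooled rate for Diet N: 1562/2250 = 0.694.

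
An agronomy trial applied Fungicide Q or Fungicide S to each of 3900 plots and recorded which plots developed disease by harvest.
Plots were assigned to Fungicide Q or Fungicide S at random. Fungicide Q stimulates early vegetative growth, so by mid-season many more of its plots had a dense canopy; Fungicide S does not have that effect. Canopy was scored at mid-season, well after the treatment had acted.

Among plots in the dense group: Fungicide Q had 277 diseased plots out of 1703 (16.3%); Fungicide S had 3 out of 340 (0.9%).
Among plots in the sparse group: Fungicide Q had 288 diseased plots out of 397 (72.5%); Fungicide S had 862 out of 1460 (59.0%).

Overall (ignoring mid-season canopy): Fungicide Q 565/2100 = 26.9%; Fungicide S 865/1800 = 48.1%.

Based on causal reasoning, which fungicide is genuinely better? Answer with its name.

Fungicide Q

Mid-season canopy here is a post-treatment variable shaped by the fungicide; conditioning on it would introduce bias rather than remove it. The overall comparison is the causal one.
Pooled: Fungicide Q 26.9% vs Fungicide S 48.1%; Fungicide Q is lower overall.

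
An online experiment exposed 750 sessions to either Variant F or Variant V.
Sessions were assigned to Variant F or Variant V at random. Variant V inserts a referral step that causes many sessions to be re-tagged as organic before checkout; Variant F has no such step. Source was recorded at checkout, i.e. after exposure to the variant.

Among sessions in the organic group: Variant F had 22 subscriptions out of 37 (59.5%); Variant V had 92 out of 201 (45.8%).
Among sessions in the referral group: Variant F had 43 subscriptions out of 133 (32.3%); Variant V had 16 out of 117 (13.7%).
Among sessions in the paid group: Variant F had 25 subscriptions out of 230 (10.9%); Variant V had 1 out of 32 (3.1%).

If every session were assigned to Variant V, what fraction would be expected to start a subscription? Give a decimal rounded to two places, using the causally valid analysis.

Traffic source is downstream of the variant. One should not condition on a consequence of treatment, so the overall rates are the right comparison.
So P(outcome | do(Variant V)) is just the pooled rate for Variant V: 109/350 = 0.311.

0.31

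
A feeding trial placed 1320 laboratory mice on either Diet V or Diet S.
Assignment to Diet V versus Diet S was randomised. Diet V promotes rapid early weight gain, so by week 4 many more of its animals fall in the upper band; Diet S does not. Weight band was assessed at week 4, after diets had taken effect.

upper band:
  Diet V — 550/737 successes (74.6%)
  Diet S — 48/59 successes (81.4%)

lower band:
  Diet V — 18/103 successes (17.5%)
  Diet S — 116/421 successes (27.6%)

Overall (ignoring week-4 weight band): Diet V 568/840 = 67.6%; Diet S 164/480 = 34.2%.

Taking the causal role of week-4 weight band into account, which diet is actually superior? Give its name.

The week-4 weight band-specific comparison favours Diet S throughout, but the pooled figures favour Diet V. The question is whether to condition on week-4 weight band.
The distribution of week-4 weight band is itself part of what the diet does — it is an intermediate outcome. Holding it fixed would remove that part of the effect; the total effect is the pooled difference.
Pooled: Diet V 67.6% vs Diet S 34.2%; Diet V is higher overall.

Diet V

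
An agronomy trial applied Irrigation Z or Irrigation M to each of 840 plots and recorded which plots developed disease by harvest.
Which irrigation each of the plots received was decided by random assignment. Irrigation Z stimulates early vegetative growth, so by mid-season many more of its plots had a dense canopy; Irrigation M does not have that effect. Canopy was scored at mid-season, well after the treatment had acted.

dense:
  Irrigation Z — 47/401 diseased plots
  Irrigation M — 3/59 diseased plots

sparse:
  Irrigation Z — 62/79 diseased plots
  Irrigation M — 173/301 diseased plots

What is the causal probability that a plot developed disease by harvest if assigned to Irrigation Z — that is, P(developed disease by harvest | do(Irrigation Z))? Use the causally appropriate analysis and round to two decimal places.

The mid-season canopy-specific comparison favours Irrigation M throughout, but the pooled figures favour Irrigation Z. The question is whether to condition on mid-season canopy.
Mid-season canopy is downstream of the irrigation. One should not condition on a consequence of treatment, so the overall rates are the right comparison.
So P(outcome | do(Irrigation Z)) is just the pooled rate for Irrigation Z: 109/480 = 0.227.

0.23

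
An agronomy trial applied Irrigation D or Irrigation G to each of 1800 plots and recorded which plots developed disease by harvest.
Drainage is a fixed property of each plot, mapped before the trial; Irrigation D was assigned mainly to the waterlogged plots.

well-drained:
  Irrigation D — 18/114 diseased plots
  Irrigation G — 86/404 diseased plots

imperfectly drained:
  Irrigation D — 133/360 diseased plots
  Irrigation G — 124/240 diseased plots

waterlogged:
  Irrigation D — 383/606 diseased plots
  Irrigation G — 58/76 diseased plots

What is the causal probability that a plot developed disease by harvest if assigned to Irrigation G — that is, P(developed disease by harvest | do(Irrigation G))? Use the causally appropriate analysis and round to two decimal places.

Field drainage satisfies the back-door criterion: it is not a descendant of the irrigation, and it blocks the spurious path from irrigation to outcome. Adjusting for it (i.e., using the within-field drainage rates) gives the causal effect.
Standardising Irrigation G to the population field drainage mix: 0.288·86/404 + 0.333·124/240 + 0.379·58/76 = 0.523.

0.52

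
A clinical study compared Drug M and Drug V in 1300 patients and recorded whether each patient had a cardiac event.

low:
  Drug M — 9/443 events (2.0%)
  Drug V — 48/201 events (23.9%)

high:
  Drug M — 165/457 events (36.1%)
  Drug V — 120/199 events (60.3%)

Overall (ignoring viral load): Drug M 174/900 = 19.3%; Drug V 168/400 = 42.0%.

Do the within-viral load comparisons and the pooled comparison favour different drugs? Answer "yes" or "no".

Within each viral load level (low 2.0% vs 23.9%; high 36.1% vs 60.3%), Drug M has the lower rate every time. Pooled: 19.3% vs 42.0% — Drug M has the lower rate overall. They agree.

no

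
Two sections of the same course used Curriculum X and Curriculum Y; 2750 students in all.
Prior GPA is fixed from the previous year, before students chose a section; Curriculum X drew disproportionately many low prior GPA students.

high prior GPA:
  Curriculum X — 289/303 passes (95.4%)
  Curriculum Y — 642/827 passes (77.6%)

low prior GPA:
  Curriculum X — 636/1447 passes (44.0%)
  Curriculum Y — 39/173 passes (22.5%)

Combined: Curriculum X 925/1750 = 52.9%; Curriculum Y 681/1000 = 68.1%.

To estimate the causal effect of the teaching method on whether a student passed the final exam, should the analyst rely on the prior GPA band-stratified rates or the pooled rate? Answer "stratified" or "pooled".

stratified

Prior GPA band differs across teaching methods for reasons unrelated to any effect of the teaching method itself, and it separately predicts the outcome — a classic confounder. We must compare within prior GPA band levels.
Within each level — high prior GPA: 95.4% vs 77.6%; low prior GPA: 44.0% vs 22.5% — Curriculum X is higher every time.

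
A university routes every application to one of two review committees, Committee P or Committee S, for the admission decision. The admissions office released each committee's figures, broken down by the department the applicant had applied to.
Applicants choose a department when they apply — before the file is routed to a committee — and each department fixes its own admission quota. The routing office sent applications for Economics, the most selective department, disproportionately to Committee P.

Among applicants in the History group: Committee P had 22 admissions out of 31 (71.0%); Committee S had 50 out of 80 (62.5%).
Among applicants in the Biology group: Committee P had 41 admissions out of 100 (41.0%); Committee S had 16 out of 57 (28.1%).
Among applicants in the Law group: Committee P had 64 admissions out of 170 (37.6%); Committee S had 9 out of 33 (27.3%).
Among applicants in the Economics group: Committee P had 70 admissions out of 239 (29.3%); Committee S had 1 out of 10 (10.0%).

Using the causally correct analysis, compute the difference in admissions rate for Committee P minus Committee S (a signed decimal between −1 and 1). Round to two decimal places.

+0.14

Department differs across review committees for reasons unrelated to any effect of the review committee itself, and it separately predicts the outcome — a classic confounder. We must compare within department levels.
Adjusting over the population distribution of department: 0.154·(0.710−0.625) + 0.218·(0.410−0.281) + 0.282·(0.376−0.273) + 0.346·(0.293−0.100) = +0.137.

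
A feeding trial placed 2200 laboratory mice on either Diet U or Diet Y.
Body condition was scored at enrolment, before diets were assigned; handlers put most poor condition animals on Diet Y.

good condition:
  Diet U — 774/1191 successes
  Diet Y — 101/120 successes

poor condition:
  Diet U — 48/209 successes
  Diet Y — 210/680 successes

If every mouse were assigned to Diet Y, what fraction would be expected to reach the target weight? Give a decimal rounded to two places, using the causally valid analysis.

0.63

The stratified and pooled comparisons disagree (Diet Y wins within each starting body condition; Diet U wins overall), so the answer turns on the causal role of starting body condition.
Here starting body condition is a common cause — it drives both which diet a case falls under and the outcome. The crude comparison mixes populations; the stratum-specific rates are the causally relevant ones.
Standardising Diet Y to the population starting body condition mix: 0.596·101/120 + 0.404·210/680 = 0.626.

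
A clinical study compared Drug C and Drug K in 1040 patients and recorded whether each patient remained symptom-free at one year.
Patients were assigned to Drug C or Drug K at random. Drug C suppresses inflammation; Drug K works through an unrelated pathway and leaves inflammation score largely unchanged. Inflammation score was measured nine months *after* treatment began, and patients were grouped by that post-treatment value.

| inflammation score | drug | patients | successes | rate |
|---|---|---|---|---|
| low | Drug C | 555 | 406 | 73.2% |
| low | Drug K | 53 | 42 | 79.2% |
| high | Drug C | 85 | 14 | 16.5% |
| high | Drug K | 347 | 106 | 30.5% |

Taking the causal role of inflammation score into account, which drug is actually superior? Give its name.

Inflammation score is recorded after the drug and is itself shifted by it — it sits on the causal path from drug to outcome. Conditioning on a mediator would strip out part of the effect we want; the pooled comparison gives the total causal effect.
Pooled: Drug C 65.6% vs Drug K 37.0%; Drug C is higher overall.

Drug C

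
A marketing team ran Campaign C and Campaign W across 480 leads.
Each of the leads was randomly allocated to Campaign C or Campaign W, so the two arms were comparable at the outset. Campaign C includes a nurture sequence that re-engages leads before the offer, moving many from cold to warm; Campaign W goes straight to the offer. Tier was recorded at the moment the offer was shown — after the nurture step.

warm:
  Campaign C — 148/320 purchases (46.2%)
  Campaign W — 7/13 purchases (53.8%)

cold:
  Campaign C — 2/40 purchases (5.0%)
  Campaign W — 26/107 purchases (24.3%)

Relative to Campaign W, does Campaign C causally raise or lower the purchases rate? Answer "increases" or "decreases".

increases

The stratified and pooled comparisons disagree (Campaign W wins within each engagement tier; Campaign C wins overall), so the answer turns on the causal role of engagement tier.
Stratifying would compare campaigns among leads the campaigns themselves sorted into engagement tier groups — a form of selection on an intermediate. The unconditioned pooled rates give the total causal effect.
Pooled: Campaign C 41.7% vs Campaign W 27.5%; Campaign C is higher overall.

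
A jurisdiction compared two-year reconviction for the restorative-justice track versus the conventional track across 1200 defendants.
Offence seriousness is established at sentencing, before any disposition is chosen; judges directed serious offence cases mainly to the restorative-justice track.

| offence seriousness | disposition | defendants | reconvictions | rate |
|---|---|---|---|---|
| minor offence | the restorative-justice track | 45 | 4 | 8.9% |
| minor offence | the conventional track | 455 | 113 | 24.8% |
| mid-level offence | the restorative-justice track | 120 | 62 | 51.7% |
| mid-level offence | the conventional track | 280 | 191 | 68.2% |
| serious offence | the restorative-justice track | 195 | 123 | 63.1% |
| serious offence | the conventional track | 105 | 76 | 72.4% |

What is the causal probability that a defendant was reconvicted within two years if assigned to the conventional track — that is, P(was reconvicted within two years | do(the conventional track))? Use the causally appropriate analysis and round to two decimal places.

The stratified and pooled comparisons disagree (the restorative-justice track wins within each offence seriousness; the conventional track wins overall), so the answer turns on the causal role of offence seriousness.
Since offence seriousness is a pre-existing factor (not a product of the disposition) and it affects the outcome on its own, it is a confounder. The stratified rates, not the pooled rate, identify the causal effect.
Standardising the conventional track to the population offence seriousness mix: 0.417·113/455 + 0.333·191/280 + 0.250·76/105 = 0.512.

0.51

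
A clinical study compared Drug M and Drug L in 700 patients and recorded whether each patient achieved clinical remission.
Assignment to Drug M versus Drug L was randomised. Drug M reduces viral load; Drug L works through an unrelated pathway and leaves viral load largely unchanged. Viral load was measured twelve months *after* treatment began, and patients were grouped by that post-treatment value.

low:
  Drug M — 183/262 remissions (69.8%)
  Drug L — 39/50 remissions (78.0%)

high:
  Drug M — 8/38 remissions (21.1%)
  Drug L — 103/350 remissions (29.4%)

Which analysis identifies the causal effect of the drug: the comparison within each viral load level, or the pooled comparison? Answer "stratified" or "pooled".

pooled

Viral load is downstream of the drug. One should not condition on a consequence of treatment, so the overall rates are the right comparison.
Pooled: Drug M 63.7% vs Drug L 35.5%; Drug M is higher overall.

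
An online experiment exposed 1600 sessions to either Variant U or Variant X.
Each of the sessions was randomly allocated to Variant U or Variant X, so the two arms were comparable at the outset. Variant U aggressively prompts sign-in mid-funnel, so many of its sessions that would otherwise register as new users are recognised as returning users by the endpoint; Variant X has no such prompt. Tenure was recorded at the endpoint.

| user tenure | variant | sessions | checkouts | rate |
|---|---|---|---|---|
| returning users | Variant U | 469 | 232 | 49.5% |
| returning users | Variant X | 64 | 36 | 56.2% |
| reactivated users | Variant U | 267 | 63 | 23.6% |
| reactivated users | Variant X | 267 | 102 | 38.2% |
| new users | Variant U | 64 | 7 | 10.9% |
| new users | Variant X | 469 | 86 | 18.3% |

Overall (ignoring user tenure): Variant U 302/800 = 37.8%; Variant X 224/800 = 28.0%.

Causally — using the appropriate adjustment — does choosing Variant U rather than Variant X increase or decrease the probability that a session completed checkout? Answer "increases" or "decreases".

The distribution of user tenure is itself part of what the variant does — it is an intermediate outcome. Holding it fixed would remove that part of the effect; the total effect is the pooled difference.
Pooled: Variant U 37.8% vs Variant X 28.0%; Variant U is higher overall.

increases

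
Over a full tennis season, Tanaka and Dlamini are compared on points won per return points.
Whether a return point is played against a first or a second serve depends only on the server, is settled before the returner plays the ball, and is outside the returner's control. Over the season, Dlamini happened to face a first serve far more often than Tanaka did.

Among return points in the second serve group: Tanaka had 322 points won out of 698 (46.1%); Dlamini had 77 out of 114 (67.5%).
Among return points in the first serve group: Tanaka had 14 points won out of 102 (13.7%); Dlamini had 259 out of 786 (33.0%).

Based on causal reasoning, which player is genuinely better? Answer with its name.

Serve type differs across players for reasons unrelated to any effect of the player itself, and it separately predicts the outcome — a classic confounder. We must compare within serve type levels.
Within each level — second serve: 46.1% vs 67.5%; first serve: 13.7% vs 33.0% — Dlamini is higher every time.

Dlamini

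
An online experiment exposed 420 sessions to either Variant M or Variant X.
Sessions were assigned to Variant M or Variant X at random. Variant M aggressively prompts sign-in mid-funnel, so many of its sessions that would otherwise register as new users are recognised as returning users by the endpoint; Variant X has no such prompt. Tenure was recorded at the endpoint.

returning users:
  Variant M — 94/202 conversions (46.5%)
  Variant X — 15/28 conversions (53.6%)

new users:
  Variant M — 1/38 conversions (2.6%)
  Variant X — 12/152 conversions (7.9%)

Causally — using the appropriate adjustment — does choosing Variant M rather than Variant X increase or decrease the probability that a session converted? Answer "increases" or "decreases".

Within every user tenure level Variant X has the higher rate, yet pooled Variant M does — Simpson's reversal.
User tenure is downstream of the variant. One should not condition on a consequence of treatment, so the overall rates are the right comparison.
Pooled: Variant M 39.6% vs Variant X 15.0%; Variant M is higher overall.

increases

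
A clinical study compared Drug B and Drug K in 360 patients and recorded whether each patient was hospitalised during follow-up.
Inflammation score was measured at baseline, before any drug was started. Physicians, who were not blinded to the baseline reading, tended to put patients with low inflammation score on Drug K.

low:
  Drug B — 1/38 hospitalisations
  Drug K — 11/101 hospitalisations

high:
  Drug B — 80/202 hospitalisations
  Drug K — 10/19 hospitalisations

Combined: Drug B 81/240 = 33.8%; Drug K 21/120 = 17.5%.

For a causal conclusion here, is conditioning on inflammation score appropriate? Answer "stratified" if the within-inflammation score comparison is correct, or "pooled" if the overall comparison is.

stratified

Inflammation score satisfies the back-door criterion: it is not a descendant of the drug, and it blocks the spurious path from drug to outcome. Adjusting for it (i.e., using the within-inflammation score rates) gives the causal effect.
Within each level — low: 2.6% vs 10.9%; high: 39.6% vs 52.6% — Drug B is lower every time.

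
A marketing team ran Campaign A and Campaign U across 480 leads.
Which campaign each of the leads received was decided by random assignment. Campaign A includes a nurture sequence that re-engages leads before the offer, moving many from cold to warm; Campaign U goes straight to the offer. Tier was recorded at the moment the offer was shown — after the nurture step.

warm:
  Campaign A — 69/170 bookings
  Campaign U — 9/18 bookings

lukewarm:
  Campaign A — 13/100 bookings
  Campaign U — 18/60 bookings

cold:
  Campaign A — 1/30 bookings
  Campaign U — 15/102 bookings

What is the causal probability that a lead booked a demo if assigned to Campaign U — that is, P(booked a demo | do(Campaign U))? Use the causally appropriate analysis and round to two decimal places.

0.23

Within every engagement tier level Campaign U has the higher rate, yet pooled Campaign A does — Simpson's reversal.
Engagement tier here is a post-treatment variable shaped by the campaign; conditioning on it would introduce bias rather than remove it. The overall comparison is the causal one.
So P(outcome | do(Campaign U)) is just the pooled rate for Campaign U: 42/180 = 0.233.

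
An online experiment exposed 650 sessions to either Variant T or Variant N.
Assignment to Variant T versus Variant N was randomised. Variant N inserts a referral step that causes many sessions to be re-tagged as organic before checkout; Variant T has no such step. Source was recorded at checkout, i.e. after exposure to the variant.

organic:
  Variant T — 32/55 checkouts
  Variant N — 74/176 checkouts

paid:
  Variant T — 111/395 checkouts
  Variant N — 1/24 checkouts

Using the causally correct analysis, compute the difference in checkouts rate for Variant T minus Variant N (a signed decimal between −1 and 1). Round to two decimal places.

-0.06

The traffic source-specific comparison favours Variant T throughout, but the pooled figures favour Variant N. The question is whether to condition on traffic source.
Traffic source is downstream of the variant. One should not condition on a consequence of treatment, so the overall rates are the right comparison.
The causal difference is the pooled difference: 0.318 − 0.375 = -0.057.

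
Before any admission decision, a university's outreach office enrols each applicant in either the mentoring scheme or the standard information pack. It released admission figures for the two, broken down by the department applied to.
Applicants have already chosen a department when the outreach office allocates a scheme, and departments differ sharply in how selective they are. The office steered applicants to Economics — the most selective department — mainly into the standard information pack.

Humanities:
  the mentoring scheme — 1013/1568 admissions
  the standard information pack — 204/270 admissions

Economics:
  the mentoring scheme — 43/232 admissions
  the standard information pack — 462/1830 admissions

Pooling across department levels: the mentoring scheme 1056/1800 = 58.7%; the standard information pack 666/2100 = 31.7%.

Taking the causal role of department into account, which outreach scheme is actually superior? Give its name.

Department is set before the outreach scheme has any effect — it is not caused by the outreach scheme — and it independently drives the outcome. That makes it a confounder, so the causal comparison is within department levels.
Within each level — Humanities: 64.6% vs 75.6%; Economics: 18.5% vs 25.2% — the standard information pack is higher every time.

the standard information pack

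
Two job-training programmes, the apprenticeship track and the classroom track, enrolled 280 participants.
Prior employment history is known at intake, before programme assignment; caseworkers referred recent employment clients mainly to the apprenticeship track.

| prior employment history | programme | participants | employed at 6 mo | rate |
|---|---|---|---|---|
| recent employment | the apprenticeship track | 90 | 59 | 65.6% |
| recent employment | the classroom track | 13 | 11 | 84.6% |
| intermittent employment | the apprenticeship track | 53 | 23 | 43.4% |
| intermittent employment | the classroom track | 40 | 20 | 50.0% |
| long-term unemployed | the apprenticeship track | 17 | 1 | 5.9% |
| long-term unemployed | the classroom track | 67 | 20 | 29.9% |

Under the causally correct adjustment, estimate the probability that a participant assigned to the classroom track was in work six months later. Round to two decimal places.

0.57

Prior employment history differs across programmes for reasons unrelated to any effect of the programme itself, and it separately predicts the outcome — a classic confounder. We must compare within prior employment history levels.
Standardising the classroom track to the population prior employment history mix: 0.368·11/13 + 0.332·20/40 + 0.300·20/67 = 0.567.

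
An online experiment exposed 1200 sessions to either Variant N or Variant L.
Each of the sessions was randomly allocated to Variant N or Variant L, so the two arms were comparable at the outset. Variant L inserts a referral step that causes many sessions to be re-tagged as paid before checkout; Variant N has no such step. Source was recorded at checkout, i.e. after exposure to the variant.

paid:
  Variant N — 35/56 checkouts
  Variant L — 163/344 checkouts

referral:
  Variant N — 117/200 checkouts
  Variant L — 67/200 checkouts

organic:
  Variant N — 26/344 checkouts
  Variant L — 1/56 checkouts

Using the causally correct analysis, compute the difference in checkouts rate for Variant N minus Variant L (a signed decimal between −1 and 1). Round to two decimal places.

-0.09

The stratified and pooled comparisons disagree (Variant N wins within each traffic source; Variant L wins overall), so the answer turns on the causal role of traffic source.
Stratifying would compare variants among sessions the variants themselves sorted into traffic source groups — a form of selection on an intermediate. The unconditioned pooled rates give the total causal effect.
The causal difference is the pooled difference: 0.297 − 0.385 = -0.088.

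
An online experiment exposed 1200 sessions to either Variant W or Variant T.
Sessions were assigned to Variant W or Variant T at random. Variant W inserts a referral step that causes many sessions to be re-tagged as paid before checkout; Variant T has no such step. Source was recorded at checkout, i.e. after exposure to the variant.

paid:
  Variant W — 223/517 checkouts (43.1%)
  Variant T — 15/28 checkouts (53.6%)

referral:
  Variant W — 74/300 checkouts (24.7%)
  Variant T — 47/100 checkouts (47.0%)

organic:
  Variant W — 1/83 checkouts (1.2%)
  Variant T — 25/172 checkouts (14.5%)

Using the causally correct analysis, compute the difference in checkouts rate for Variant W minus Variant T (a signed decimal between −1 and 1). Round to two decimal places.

The distribution of traffic source is itself part of what the variant does — it is an intermediate outcome. Holding it fixed would remove that part of the effect; the total effect is the pooled difference.
The causal difference is the pooled difference: 0.331 − 0.290 = +0.041.

+0.04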